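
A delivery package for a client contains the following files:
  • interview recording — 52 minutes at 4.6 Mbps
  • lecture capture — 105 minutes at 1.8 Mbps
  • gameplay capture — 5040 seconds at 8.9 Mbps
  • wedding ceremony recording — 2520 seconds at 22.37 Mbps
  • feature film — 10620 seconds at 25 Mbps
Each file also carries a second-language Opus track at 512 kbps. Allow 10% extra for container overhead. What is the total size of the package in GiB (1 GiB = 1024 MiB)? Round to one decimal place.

52.1 GiB

Audio: 512 kbps = 0.512 Mbps.
interview recording: 5.112 Mbps × 3120 s × 1.10 = 17544.4 Mb
lecture capture: 2.312 Mbps × 6300 s × 1.10 = 16022.2 Mb
gameplay capture: 9.412 Mbps × 5040 s × 1.10 = 52180.1 Mb
wedding ceremony recording: 22.882 Mbps × 2520 s × 1.10 = 63428.9 Mb
feature film: 25.512 Mbps × 10620 s × 1.10 = 298031.2 Mb
Total: 447206.8 Mb = 55900.8 MB.
= 52.06 GiB.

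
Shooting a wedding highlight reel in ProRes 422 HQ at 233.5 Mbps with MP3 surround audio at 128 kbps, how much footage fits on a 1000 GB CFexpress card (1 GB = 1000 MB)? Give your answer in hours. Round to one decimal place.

Audio: 128 kbps = 0.128 Mbps.
Total bitrate: 233.5 + 0.128 = 233.628 Mbps.
Capacity: 1000 GB = 8,000,000 Mb.
Recording time: 8,000,000 / 233.628 = 34,242 s ≈ 9.51 hours.

9.5 hours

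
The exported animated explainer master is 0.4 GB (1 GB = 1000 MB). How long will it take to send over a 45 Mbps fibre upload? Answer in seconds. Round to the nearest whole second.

File: 0.4 GB = 3200.0 Mb.
At 45 Mbps: 3200.0 / 45 = 71.1 s ≈ 71.1 seconds.

71 seconds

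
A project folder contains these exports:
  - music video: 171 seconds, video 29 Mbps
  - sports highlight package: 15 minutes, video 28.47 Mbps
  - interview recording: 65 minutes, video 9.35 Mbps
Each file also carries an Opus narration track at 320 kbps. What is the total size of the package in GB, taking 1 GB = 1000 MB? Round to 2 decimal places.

Audio: 320 kbps = 0.320 Mbps.
music video: 29.320 Mbps × 171 s = 5013.7 Mb
sports highlight package: 28.790 Mbps × 900 s = 25911.0 Mb
interview recording: 9.670 Mbps × 3900 s = 37713.0 Mb
Total: 68637.7 Mb = 8579.7 MB.
= 8.580 GB.

8.58 GB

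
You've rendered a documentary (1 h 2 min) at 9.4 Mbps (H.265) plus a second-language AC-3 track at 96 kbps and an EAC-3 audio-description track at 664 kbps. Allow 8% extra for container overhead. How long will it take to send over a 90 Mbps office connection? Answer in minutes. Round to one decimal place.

7.6 minutes

1 h 2 min = 62 min = 3720 s
Audio total: 96 + 664 = 760 kbps = 0.760 Mbps.
Total bitrate: 10.160 Mbps.
File: 10.160 Mbps × 3720 s = 37795.2 Mb.
With 8% container overhead: ×1.08. → 40818.8 Mb.
At 90 Mbps: 40818.8 / 90 = 453.5 s ≈ 7.56 minutes.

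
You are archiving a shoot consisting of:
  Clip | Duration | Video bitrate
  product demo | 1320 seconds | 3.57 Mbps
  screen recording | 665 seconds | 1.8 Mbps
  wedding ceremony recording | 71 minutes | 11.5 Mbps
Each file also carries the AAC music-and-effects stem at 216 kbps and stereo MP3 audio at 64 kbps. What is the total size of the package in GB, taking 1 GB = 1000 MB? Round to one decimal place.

7.1 GB

Audio total: 216 + 64 = 280 kbps = 0.280 Mbps.
product demo: 3.850 Mbps × 1320 s = 5082.0 Mb
screen recording: 2.080 Mbps × 665 s = 1383.2 Mb
wedding ceremony recording: 11.780 Mbps × 4260 s = 50182.8 Mb
Total: 56648.0 Mb = 7081.0 MB.
= 7.081 GB.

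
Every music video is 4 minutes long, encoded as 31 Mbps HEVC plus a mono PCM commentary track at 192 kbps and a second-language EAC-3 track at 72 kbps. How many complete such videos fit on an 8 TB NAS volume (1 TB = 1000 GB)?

4 min = 240 s
Audio total: 192 + 72 = 264 kbps = 0.264 Mbps.
Total bitrate: 31.264 Mbps.
Per item: 31.264 Mbps × 240 s = 7,503 Mb = 937.9 MB.
Capacity: 8 TB = 64,000,000 Mb; 8529.51 items → 8529 complete.

8529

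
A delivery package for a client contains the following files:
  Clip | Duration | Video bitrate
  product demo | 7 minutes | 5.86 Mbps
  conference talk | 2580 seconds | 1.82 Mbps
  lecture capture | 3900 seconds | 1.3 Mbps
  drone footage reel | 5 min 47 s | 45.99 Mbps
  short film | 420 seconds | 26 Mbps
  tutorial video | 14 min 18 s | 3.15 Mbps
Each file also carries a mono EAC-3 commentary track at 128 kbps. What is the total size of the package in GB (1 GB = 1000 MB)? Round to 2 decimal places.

5.36 GB

Audio: 128 kbps = 0.128 Mbps.
product demo: 5.988 Mbps × 420 s = 2515.0 Mb
conference talk: 1.948 Mbps × 2580 s = 5025.8 Mb
lecture capture: 1.428 Mbps × 3900 s = 5569.2 Mb
drone footage reel: 46.118 Mbps × 347 s = 16002.9 Mb
short film: 26.128 Mbps × 420 s = 10973.8 Mb
tutorial video: 3.278 Mbps × 858 s = 2812.5 Mb
Total: 42899.2 Mb = 5362.4 MB.
= 5.362 GB.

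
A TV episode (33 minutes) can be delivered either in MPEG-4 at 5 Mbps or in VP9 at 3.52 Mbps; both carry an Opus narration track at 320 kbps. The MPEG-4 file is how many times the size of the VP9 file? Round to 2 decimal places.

1.39

33 min = 1980 s
Audio: 320 kbps = 0.320 Mbps.
MPEG-4: 5.320 Mbps × 1980 s = 10533.6 Mb = 1.226 GiB.
VP9: 3.840 Mbps × 1980 s = 7603.2 Mb = 0.885 GiB.
Ratio: 1.226 / 0.885 = 1.385.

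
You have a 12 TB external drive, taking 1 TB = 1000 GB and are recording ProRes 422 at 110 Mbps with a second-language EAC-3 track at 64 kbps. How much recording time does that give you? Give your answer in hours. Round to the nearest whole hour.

242 hours

Audio: 64 kbps = 0.064 Mbps.
Total bitrate: 110 + 0.064 = 110.064 Mbps.
Capacity: 12 TB = 96,000,000 Mb.
Recording time: 96,000,000 / 110.064 = 872,220 s ≈ 242 hours.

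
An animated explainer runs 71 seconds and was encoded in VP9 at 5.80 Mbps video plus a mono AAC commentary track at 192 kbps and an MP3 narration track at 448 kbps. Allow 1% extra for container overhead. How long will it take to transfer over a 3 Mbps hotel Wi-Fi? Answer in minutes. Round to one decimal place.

Audio total: 192 + 448 = 640 kbps = 0.640 Mbps.
Total bitrate: 6.440 Mbps.
File: 6.440 Mbps × 71 s = 457.2 Mb.
With 1% container overhead: ×1.01. → 461.8 Mb.
At 3 Mbps: 461.8 / 3 = 153.9 s ≈ 2.57 minutes.

2.6 minutes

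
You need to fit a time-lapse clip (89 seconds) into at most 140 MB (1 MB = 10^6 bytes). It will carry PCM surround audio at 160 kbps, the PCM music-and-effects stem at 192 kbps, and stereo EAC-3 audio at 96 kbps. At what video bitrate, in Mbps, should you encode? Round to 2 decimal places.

12.14 Mbps

Budget: 140 MB = 1120.0 Mb.
Total bitrate budget: 1120.0 Mb / 89 s = 12.584 Mbps.
Audio total: 160 + 192 + 96 = 448 kbps = 0.448 Mbps.
Video: 12.584 − 0.448 = 12.136 Mbps.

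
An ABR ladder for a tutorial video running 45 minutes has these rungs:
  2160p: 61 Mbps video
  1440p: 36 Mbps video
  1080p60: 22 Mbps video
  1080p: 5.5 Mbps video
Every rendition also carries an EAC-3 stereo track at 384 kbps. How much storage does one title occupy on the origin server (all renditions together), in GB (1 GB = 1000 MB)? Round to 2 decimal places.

45 min = 2700 s
Audio: 384 kbps = 0.384 Mbps.
Sum of rendition bitrates: (61+0.384) + (36+0.384) + (22+0.384) + (5.5+0.384) = 126.036 Mbps.
× 2700 s = 340,297 Mb = 42,537 MB = 42.54 GB.

42.54 GB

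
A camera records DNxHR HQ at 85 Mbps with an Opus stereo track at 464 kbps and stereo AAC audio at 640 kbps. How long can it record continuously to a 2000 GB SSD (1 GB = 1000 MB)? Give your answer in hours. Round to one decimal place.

Audio total: 464 + 640 = 1104 kbps = 1.104 Mbps.
Total bitrate: 85 + 1.104 = 86.104 Mbps.
Capacity: 2000 GB = 16,000,000 Mb.
Recording time: 16,000,000 / 86.104 = 185,822 s ≈ 51.6 hours.

51.6 hours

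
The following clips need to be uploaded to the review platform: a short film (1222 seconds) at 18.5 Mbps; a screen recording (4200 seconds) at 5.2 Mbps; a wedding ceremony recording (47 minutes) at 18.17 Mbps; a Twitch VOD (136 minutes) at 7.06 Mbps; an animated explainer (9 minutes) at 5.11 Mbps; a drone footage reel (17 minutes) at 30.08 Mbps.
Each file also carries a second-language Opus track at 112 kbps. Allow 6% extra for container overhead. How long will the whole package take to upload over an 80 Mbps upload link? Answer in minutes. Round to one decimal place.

Audio: 112 kbps = 0.112 Mbps.
short film: 18.612 Mbps × 1222 s × 1.06 = 24108.5 Mb
screen recording: 5.312 Mbps × 4200 s × 1.06 = 23649.0 Mb
wedding ceremony recording: 18.282 Mbps × 2820 s × 1.06 = 54648.6 Mb
Twitch VOD: 7.172 Mbps × 8160 s × 1.06 = 62034.9 Mb
animated explainer: 5.222 Mbps × 540 s × 1.06 = 2989.1 Mb
drone footage reel: 30.192 Mbps × 1020 s × 1.06 = 32643.6 Mb
Total: 200073.7 Mb = 25009.2 MB.
At 80 Mbps: 200073.7 / 80 = 2501 s ≈ 41.7 minutes.

41.7 minutes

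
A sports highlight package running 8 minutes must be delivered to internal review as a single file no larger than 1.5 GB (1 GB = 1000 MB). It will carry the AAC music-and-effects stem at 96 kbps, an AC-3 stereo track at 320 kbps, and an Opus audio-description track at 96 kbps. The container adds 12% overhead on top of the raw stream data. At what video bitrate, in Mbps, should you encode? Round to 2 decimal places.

Budget: 1.5 GB = 12000.0 Mb.
Stream payload after overhead: 12000.0 / 1.12 = 10714.3 Mb.
8 min = 480 s
Total bitrate budget: 10714.3 Mb / 480 s = 22.321 Mbps.
Audio total: 96 + 320 + 96 = 512 kbps = 0.512 Mbps.
Video: 22.321 − 0.512 = 21.809 Mbps.

21.81 Mbps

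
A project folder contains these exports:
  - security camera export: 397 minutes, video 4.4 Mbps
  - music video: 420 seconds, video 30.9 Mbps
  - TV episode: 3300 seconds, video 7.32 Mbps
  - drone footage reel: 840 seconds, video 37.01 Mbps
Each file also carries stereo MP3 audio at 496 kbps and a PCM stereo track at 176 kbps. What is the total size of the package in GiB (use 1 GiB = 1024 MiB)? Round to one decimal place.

22.4 GiB

Audio total: 496 + 176 = 672 kbps = 0.672 Mbps.
security camera export: 5.072 Mbps × 23820 s = 120815.0 Mb
music video: 31.572 Mbps × 420 s = 13260.2 Mb
TV episode: 7.992 Mbps × 3300 s = 26373.6 Mb
drone footage reel: 37.682 Mbps × 840 s = 31652.9 Mb
Total: 192101.8 Mb = 24012.7 MB.
= 22.36 GiB.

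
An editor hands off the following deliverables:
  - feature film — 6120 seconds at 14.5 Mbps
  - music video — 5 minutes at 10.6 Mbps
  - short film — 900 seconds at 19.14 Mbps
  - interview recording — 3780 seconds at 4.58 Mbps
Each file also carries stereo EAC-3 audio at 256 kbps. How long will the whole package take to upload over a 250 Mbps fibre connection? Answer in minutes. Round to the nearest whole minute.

Audio: 256 kbps = 0.256 Mbps.
feature film: 14.756 Mbps × 6120 s = 90306.7 Mb
music video: 10.856 Mbps × 300 s = 3256.8 Mb
short film: 19.396 Mbps × 900 s = 17456.4 Mb
interview recording: 4.836 Mbps × 3780 s = 18280.1 Mb
Total: 129300.0 Mb = 16162.5 MB.
At 250 Mbps: 129300.0 / 250 = 517 s ≈ 8.62 minutes.

9 minutes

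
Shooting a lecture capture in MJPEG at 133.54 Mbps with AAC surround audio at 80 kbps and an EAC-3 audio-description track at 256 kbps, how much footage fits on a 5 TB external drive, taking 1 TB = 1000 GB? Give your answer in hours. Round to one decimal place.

83.0 hours

Audio total: 80 + 256 = 336 kbps = 0.336 Mbps.
Total bitrate: 133.54 + 0.336 = 133.876 Mbps.
Capacity: 5 TB = 40,000,000 Mb.
Recording time: 40,000,000 / 133.876 = 298,784 s ≈ 83.0 hours.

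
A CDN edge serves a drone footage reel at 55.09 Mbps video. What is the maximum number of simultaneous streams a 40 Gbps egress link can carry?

726

40 Gbps = 40,000 Mbps; 40,000 / 55.090 = 726.08 → 726 viewers.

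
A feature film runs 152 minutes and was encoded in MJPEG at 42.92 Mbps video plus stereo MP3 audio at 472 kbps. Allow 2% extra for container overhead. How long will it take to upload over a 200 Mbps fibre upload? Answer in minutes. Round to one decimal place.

33.6 minutes

152 min = 9120 s
Audio: 472 kbps = 0.472 Mbps.
Total bitrate: 43.392 Mbps.
File: 43.392 Mbps × 9120 s = 395735.0 Mb.
With 2% container overhead: ×1.02. → 403649.7 Mb.
At 200 Mbps: 403649.7 / 200 = 2018.2 s ≈ 33.6 minutes.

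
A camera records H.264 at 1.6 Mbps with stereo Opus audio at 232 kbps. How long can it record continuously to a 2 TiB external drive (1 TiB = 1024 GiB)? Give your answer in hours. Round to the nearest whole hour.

Audio: 232 kbps = 0.232 Mbps.
Total bitrate: 1.6 + 0.232 = 1.832 Mbps.
Capacity: 2 TiB = 17,592,186 Mb.
Recording time: 17,592,186 / 1.832 = 9,602,722 s ≈ 2,667 hours.

2667 hours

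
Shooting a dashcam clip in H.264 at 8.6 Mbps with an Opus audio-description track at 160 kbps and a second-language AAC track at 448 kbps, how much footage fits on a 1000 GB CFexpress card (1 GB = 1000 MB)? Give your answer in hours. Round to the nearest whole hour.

241 hours

Audio total: 160 + 448 = 608 kbps = 0.608 Mbps.
Total bitrate: 8.6 + 0.608 = 9.208 Mbps.
Capacity: 1000 GB = 8,000,000 Mb.
Recording time: 8,000,000 / 9.208 = 868,810 s ≈ 241 hours.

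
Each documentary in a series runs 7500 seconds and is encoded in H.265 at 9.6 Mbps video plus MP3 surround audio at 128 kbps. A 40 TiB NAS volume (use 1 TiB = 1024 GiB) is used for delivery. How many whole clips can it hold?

4822

Audio: 128 kbps = 0.128 Mbps.
Total bitrate: 9.728 Mbps.
Per item: 9.728 Mbps × 7500 s = 72,960 Mb = 9,120 MB.
Capacity: 40 TiB = 351,843,721 Mb; 4822.42 items → 4822 complete.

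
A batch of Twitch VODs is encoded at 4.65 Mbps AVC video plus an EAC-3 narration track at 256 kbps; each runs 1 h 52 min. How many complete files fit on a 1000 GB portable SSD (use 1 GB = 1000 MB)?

242

1 h 52 min = 112 min = 6720 s
Audio: 256 kbps = 0.256 Mbps.
Total bitrate: 4.906 Mbps.
Per item: 4.906 Mbps × 6720 s = 32,968 Mb = 4,121 MB.
Capacity: 1000 GB = 8,000,000 Mb; 242.66 items → 242 complete.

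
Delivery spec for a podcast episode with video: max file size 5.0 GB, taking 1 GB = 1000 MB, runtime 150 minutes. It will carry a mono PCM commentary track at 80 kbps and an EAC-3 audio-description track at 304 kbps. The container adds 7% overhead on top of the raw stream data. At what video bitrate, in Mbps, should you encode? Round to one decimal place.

Budget: 5.0 GB = 40000.0 Mb.
Stream payload after overhead: 40000.0 / 1.07 = 37383.2 Mb.
150 min = 9000 s
Total bitrate budget: 37383.2 Mb / 9000 s = 4.154 Mbps.
Audio total: 80 + 304 = 384 kbps = 0.384 Mbps.
Video: 4.154 − 0.384 = 3.770 Mbps.

3.8 Mbps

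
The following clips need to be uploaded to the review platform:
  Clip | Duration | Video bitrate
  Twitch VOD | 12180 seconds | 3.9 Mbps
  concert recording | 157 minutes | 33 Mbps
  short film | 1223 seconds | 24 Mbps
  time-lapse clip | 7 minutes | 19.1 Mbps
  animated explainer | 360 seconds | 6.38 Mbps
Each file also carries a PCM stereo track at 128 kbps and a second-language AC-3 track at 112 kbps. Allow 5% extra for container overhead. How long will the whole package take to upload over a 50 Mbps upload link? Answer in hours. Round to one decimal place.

2.4 hours

Audio total: 128 + 112 = 240 kbps = 0.240 Mbps.
Twitch VOD: 4.140 Mbps × 12180 s × 1.05 = 52946.5 Mb
concert recording: 33.240 Mbps × 9420 s × 1.05 = 328776.8 Mb
short film: 24.240 Mbps × 1223 s × 1.05 = 31127.8 Mb
time-lapse clip: 19.340 Mbps × 420 s × 1.05 = 8528.9 Mb
animated explainer: 6.620 Mbps × 360 s × 1.05 = 2502.4 Mb
Total: 423882.4 Mb = 52985.3 MB.
At 50 Mbps: 423882.4 / 50 = 8478 s ≈ 2.35 hours.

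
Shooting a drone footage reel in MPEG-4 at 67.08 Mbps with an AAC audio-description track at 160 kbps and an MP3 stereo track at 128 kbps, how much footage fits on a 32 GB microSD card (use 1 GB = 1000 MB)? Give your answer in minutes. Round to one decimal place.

63.3 minutes

Audio total: 160 + 128 = 288 kbps = 0.288 Mbps.
Total bitrate: 67.08 + 0.288 = 67.368 Mbps.
Capacity: 32 GB = 256,000 Mb.
Recording time: 256,000 / 67.368 = 3,800 s ≈ 63.3 minutes.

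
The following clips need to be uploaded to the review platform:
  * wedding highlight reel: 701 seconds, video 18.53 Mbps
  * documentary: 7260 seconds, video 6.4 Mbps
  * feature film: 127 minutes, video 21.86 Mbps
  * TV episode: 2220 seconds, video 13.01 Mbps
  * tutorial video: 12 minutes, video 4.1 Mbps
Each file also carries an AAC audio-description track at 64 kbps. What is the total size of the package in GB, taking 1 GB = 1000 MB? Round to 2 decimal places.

Audio: 64 kbps = 0.064 Mbps.
wedding highlight reel: 18.594 Mbps × 701 s = 13034.4 Mb
documentary: 6.464 Mbps × 7260 s = 46928.6 Mb
feature film: 21.924 Mbps × 7620 s = 167060.9 Mb
TV episode: 13.074 Mbps × 2220 s = 29024.3 Mb
tutorial video: 4.164 Mbps × 720 s = 2998.1 Mb
Total: 259046.3 Mb = 32380.8 MB.
= 32.38 GB.

32.38 GB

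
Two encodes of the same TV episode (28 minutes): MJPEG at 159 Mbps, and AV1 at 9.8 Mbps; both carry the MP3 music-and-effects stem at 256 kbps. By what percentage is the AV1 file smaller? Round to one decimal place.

28 min = 1680 s
Audio: 256 kbps = 0.256 Mbps.
MJPEG: 159.256 Mbps × 1680 s = 267550.1 Mb = 31.147 GiB.
AV1: 10.056 Mbps × 1680 s = 16894.1 Mb = 1.967 GiB.
Reduction: (1 − 1.967/31.147) × 100 = 93.69%.

93.7%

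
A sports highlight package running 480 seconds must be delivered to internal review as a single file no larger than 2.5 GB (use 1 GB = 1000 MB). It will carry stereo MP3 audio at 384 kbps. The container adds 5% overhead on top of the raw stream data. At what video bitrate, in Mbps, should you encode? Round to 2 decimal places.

Budget: 2.5 GB = 20000.0 Mb.
Stream payload after overhead: 20000.0 / 1.05 = 19047.6 Mb.
Total bitrate budget: 19047.6 Mb / 480 s = 39.683 Mbps.
Audio: 384 kbps = 0.384 Mbps.
Video: 39.683 − 0.384 = 39.299 Mbps.

39.30 Mbps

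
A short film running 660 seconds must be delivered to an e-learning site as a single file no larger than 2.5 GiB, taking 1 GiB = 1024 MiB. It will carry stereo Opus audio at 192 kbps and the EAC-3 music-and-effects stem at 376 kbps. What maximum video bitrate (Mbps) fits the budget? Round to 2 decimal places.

Budget: 2.5 GiB = 21474.8 Mb.
Total bitrate budget: 21474.8 Mb / 660 s = 32.538 Mbps.
Audio total: 192 + 376 = 568 kbps = 0.568 Mbps.
Video: 32.538 − 0.568 = 31.970 Mbps.

31.97 Mbps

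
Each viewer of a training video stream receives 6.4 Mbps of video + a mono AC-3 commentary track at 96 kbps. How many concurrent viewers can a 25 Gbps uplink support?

3848

Audio: 96 kbps = 0.096 Mbps.
Per-viewer media rate: 6.496 Mbps.
25 Gbps = 25,000 Mbps; 25,000 / 6.496 = 3848.52 → 3848 viewers.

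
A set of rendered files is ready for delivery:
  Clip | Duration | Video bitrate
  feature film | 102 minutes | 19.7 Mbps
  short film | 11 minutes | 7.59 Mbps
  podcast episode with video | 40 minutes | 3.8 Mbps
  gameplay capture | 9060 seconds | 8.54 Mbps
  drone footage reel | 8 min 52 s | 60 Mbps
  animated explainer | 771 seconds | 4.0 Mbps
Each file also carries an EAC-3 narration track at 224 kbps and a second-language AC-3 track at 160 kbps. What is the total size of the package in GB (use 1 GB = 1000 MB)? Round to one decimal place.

Audio total: 224 + 160 = 384 kbps = 0.384 Mbps.
feature film: 20.084 Mbps × 6120 s = 122914.1 Mb
short film: 7.974 Mbps × 660 s = 5262.8 Mb
podcast episode with video: 4.184 Mbps × 2400 s = 10041.6 Mb
gameplay capture: 8.924 Mbps × 9060 s = 80851.4 Mb
drone footage reel: 60.384 Mbps × 532 s = 32124.3 Mb
animated explainer: 4.384 Mbps × 771 s = 3380.1 Mb
Total: 254574.3 Mb = 31821.8 MB.
= 31.82 GB.

31.8 GB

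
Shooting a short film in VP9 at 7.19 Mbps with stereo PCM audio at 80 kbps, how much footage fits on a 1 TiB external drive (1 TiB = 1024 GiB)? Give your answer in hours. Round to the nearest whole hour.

336 hours

Audio: 80 kbps = 0.080 Mbps.
Total bitrate: 7.19 + 0.080 = 7.270 Mbps.
Capacity: 1 TiB = 8,796,093 Mb.
Recording time: 8,796,093 / 7.270 = 1,209,917 s ≈ 336 hours.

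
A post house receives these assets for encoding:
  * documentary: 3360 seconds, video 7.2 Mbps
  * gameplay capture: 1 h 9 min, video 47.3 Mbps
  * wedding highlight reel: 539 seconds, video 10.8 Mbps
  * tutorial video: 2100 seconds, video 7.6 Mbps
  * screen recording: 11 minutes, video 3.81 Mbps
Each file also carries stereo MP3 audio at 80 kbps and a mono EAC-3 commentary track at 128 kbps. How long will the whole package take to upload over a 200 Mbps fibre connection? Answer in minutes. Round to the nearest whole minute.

Audio total: 80 + 128 = 208 kbps = 0.208 Mbps.
documentary: 7.408 Mbps × 3360 s = 24890.9 Mb
gameplay capture: 47.508 Mbps × 4140 s = 196683.1 Mb
wedding highlight reel: 11.008 Mbps × 539 s = 5933.3 Mb
tutorial video: 7.808 Mbps × 2100 s = 16396.8 Mb
screen recording: 4.018 Mbps × 660 s = 2651.9 Mb
Total: 246556.0 Mb = 30819.5 MB.
At 200 Mbps: 246556.0 / 200 = 1233 s ≈ 20.5 minutes.

21 minutes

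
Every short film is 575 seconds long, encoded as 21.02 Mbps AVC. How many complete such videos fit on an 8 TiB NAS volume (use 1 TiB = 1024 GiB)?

5822

Per item: 21.020 Mbps × 575 s = 12,086 Mb = 1,511 MB.
Capacity: 8 TiB = 70,368,744 Mb; 5822.09 items → 5822 complete.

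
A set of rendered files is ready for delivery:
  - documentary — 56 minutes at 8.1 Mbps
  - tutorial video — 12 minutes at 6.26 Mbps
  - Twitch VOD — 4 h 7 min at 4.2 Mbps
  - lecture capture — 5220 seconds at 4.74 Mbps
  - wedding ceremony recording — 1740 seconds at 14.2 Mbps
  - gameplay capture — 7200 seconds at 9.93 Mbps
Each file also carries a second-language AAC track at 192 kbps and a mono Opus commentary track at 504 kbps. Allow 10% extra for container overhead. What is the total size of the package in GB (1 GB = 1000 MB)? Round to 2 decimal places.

32.71 GB

Audio total: 192 + 504 = 696 kbps = 0.696 Mbps.
documentary: 8.796 Mbps × 3360 s × 1.10 = 32510.0 Mb
tutorial video: 6.956 Mbps × 720 s × 1.10 = 5509.2 Mb
Twitch VOD: 4.896 Mbps × 14820 s × 1.10 = 79814.6 Mb
lecture capture: 5.436 Mbps × 5220 s × 1.10 = 31213.5 Mb
wedding ceremony recording: 14.896 Mbps × 1740 s × 1.10 = 28510.9 Mb
gameplay capture: 10.626 Mbps × 7200 s × 1.10 = 84157.9 Mb
Total: 261716.1 Mb = 32714.5 MB.
= 32.71 GB.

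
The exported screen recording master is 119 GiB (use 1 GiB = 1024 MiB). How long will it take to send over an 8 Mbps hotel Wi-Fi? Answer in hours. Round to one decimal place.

File: 119 GiB = 1022202.2 Mb.
At 8 Mbps: 1022202.2 / 8 = 127775.3 s ≈ 35.5 hours.

35.5 hours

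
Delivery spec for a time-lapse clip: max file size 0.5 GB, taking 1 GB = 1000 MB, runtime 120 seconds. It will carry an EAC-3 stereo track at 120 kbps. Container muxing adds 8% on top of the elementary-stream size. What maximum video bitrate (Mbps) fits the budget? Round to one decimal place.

30.7 Mbps

Budget: 0.5 GB = 4000.0 Mb.
Stream payload after overhead: 4000.0 / 1.08 = 3703.7 Mb.
Total bitrate budget: 3703.7 Mb / 120 s = 30.864 Mbps.
Audio: 120 kbps = 0.120 Mbps.
Video: 30.864 − 0.120 = 30.744 Mbps.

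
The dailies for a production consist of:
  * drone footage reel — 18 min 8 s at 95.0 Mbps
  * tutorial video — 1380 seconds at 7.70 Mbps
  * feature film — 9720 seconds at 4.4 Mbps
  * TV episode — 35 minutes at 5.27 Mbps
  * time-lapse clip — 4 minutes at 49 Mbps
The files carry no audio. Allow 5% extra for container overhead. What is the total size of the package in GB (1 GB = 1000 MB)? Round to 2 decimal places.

drone footage reel: 95.000 Mbps × 1088 s × 1.05 = 108528.0 Mb
tutorial video: 7.700 Mbps × 1380 s × 1.05 = 11157.3 Mb
feature film: 4.400 Mbps × 9720 s × 1.05 = 44906.4 Mb
TV episode: 5.270 Mbps × 2100 s × 1.05 = 11620.4 Mb
time-lapse clip: 49.000 Mbps × 240 s × 1.05 = 12348.0 Mb
Total: 188560.0 Mb = 23570.0 MB.
= 23.57 GB.

23.57 GB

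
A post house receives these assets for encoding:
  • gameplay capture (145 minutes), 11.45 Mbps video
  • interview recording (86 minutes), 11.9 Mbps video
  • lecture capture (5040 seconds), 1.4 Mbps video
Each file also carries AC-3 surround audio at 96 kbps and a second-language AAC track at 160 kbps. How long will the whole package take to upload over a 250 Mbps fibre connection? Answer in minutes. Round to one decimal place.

Audio total: 96 + 160 = 256 kbps = 0.256 Mbps.
gameplay capture: 11.706 Mbps × 8700 s = 101842.2 Mb
interview recording: 12.156 Mbps × 5160 s = 62725.0 Mb
lecture capture: 1.656 Mbps × 5040 s = 8346.2 Mb
Total: 172913.4 Mb = 21614.2 MB.
At 250 Mbps: 172913.4 / 250 = 692 s ≈ 11.5 minutes.

11.5 minutes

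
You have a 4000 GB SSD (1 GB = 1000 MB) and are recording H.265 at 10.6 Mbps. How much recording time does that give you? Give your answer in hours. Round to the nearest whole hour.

Capacity: 4000 GB = 32,000,000 Mb.
Recording time: 32,000,000 / 10.600 = 3,018,868 s ≈ 839 hours.

839 hours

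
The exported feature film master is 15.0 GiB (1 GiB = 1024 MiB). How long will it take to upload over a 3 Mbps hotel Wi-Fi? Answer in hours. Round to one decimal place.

11.9 hours

File: 15.0 GiB = 128849.0 Mb.
At 3 Mbps: 128849.0 / 3 = 42949.7 s ≈ 11.9 hours.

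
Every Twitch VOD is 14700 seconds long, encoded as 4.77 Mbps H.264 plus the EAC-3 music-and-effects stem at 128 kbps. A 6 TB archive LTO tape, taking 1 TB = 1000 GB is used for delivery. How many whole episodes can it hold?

666

Audio: 128 kbps = 0.128 Mbps.
Total bitrate: 4.898 Mbps.
Per item: 4.898 Mbps × 14700 s = 72,001 Mb = 9,000 MB.
Capacity: 6 TB = 48,000,000 Mb; 666.66 items → 666 complete.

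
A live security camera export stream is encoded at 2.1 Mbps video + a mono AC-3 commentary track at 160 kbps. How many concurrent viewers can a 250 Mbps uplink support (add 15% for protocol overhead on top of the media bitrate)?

96

Audio: 160 kbps = 0.160 Mbps.
Per-viewer media rate: 2.260 Mbps.
On the wire with 15% overhead: 2.599 Mbps.
250 Mbps = 250.0 Mbps; 250.0 / 2.599 = 96.19 → 96 viewers.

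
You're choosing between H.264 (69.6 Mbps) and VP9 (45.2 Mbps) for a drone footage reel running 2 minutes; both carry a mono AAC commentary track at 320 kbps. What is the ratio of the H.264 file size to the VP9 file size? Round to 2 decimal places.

1.54

2 min = 120 s
Audio: 320 kbps = 0.320 Mbps.
H.264: 69.920 Mbps × 120 s = 8390.4 Mb = 1.049 GB.
VP9: 45.520 Mbps × 120 s = 5462.4 Mb = 0.683 GB.
Ratio: 1.049 / 0.683 = 1.536.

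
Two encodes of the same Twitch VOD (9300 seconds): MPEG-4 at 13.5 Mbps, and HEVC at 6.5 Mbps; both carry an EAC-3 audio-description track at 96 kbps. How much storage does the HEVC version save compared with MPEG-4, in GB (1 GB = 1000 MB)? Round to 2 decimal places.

Audio: 96 kbps = 0.096 Mbps.
MPEG-4: 13.596 Mbps × 9300 s = 126442.8 Mb = 15.805 GB.
HEVC: 6.596 Mbps × 9300 s = 61342.8 Mb = 7.668 GB.
Saving: 15.805 − 7.668 = 8.137 GB.

8.14 GB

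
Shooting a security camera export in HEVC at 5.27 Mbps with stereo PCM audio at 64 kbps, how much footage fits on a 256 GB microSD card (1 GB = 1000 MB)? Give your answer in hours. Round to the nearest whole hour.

Audio: 64 kbps = 0.064 Mbps.
Total bitrate: 5.27 + 0.064 = 5.334 Mbps.
Capacity: 256 GB = 2,048,000 Mb.
Recording time: 2,048,000 / 5.334 = 383,952 s ≈ 107 hours.

107 hours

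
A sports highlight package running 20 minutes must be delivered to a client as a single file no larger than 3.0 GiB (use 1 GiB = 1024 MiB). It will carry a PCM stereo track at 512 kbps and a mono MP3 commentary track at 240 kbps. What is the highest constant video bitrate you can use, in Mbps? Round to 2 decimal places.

20.72 Mbps

Budget: 3.0 GiB = 25769.8 Mb.
20 min = 1200 s
Total bitrate budget: 25769.8 Mb / 1200 s = 21.475 Mbps.
Audio total: 512 + 240 = 752 kbps = 0.752 Mbps.
Video: 21.475 − 0.752 = 20.723 Mbps.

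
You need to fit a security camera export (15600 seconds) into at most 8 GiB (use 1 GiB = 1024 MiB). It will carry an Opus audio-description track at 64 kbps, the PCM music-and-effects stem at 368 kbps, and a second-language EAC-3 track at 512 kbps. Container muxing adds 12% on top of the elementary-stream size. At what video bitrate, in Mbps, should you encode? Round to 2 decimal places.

2.99 Mbps

Budget: 8 GiB = 68719.5 Mb.
Stream payload after overhead: 68719.5 / 1.12 = 61356.7 Mb.
Total bitrate budget: 61356.7 Mb / 15600 s = 3.933 Mbps.
Audio total: 64 + 368 + 512 = 944 kbps = 0.944 Mbps.
Video: 3.933 − 0.944 = 2.989 Mbps.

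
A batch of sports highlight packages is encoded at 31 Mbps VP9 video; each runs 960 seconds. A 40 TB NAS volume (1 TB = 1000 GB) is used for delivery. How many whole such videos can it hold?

10752

Per item: 31.000 Mbps × 960 s = 29,760 Mb = 3,720 MB.
Capacity: 40 TB = 320,000,000 Mb; 10752.69 items → 10752 complete.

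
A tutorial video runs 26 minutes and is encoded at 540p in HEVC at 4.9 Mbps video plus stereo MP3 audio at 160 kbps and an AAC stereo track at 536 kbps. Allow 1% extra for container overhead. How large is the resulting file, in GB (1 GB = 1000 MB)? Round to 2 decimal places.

26 min = 1560 s
Audio total: 160 + 536 = 696 kbps = 0.696 Mbps.
Total bitrate: 4.9 + 0.696 = 5.596 Mbps.
Stream data: 5.596 Mbps × 1560 s = 8729.8 Mb.
With 1% container overhead: ×1.01.
8,817 Mb ÷ 8 = 1,102 MB → 1.102 GB.

1.10 GB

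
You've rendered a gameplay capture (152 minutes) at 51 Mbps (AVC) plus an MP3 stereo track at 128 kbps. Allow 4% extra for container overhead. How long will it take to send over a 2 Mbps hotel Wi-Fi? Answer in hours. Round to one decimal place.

152 min = 9120 s
Audio: 128 kbps = 0.128 Mbps.
Total bitrate: 51.128 Mbps.
File: 51.128 Mbps × 9120 s = 466287.4 Mb.
With 4% container overhead: ×1.04. → 484938.9 Mb.
At 2 Mbps: 484938.9 / 2 = 242469.4 s ≈ 67.4 hours.

67.4 hours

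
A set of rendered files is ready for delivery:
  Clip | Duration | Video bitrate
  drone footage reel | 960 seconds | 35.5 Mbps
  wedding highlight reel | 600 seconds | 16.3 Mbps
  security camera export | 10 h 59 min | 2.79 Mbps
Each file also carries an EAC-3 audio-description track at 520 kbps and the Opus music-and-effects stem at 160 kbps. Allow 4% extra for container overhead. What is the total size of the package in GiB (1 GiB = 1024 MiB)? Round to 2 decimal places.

22.05 GiB

Audio total: 520 + 160 = 680 kbps = 0.680 Mbps.
drone footage reel: 36.180 Mbps × 960 s × 1.04 = 36122.1 Mb
wedding highlight reel: 16.980 Mbps × 600 s × 1.04 = 10595.5 Mb
security camera export: 3.470 Mbps × 39540 s × 1.04 = 142692.0 Mb
Total: 189409.6 Mb = 23676.2 MB.
= 22.05 GiB.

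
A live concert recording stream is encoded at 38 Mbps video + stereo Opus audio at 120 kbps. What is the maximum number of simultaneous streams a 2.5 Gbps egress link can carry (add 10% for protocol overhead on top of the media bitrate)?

59

Audio: 120 kbps = 0.120 Mbps.
Per-viewer media rate: 38.120 Mbps.
On the wire with 10% overhead: 41.932 Mbps.
2.5 Gbps = 2,500 Mbps; 2,500 / 41.932 = 59.62 → 59 viewers.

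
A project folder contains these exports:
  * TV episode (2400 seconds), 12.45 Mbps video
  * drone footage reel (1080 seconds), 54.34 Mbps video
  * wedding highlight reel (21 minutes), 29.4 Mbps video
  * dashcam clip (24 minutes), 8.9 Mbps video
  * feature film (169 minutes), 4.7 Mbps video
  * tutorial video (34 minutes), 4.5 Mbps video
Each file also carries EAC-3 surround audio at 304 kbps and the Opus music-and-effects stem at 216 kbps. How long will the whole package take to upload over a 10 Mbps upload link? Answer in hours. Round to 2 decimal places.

Audio total: 304 + 216 = 520 kbps = 0.520 Mbps.
TV episode: 12.970 Mbps × 2400 s = 31128.0 Mb
drone footage reel: 54.860 Mbps × 1080 s = 59248.8 Mb
wedding highlight reel: 29.920 Mbps × 1260 s = 37699.2 Mb
dashcam clip: 9.420 Mbps × 1440 s = 13564.8 Mb
feature film: 5.220 Mbps × 10140 s = 52930.8 Mb
tutorial video: 5.020 Mbps × 2040 s = 10240.8 Mb
Total: 204812.4 Mb = 25601.5 MB.
At 10 Mbps: 204812.4 / 10 = 20481 s ≈ 5.69 hours.

5.69 hours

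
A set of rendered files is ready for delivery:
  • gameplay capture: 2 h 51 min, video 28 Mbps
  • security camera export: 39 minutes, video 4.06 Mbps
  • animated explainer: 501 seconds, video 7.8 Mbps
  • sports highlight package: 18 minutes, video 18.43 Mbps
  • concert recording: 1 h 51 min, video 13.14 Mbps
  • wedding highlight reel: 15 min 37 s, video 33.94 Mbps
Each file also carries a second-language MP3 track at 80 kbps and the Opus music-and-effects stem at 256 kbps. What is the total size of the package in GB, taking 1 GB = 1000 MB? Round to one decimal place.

55.9 GB

Audio total: 80 + 256 = 336 kbps = 0.336 Mbps.
gameplay capture: 28.336 Mbps × 10260 s = 290727.4 Mb
security camera export: 4.396 Mbps × 2340 s = 10286.6 Mb
animated explainer: 8.136 Mbps × 501 s = 4076.1 Mb
sports highlight package: 18.766 Mbps × 1080 s = 20267.3 Mb
concert recording: 13.476 Mbps × 6660 s = 89750.2 Mb
wedding highlight reel: 34.276 Mbps × 937 s = 32116.6 Mb
Total: 447224.2 Mb = 55903.0 MB.
= 55.90 GB.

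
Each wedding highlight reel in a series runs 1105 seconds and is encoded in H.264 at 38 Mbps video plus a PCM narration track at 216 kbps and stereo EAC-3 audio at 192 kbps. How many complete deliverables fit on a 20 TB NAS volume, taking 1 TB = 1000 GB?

3769

Audio total: 216 + 192 = 408 kbps = 0.408 Mbps.
Total bitrate: 38.408 Mbps.
Per item: 38.408 Mbps × 1105 s = 42,441 Mb = 5,305 MB.
Capacity: 20 TB = 160,000,000 Mb; 3769.95 items → 3769 complete.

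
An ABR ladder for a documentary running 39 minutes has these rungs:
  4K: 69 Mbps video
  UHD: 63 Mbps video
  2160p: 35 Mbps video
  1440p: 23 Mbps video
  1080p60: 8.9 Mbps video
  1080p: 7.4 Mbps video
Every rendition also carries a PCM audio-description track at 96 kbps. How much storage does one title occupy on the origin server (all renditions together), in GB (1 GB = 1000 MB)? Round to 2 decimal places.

60.51 GB

39 min = 2340 s
Audio: 96 kbps = 0.096 Mbps.
Sum of rendition bitrates: (69+0.096) + (63+0.096) + (35+0.096) + (23+0.096) + (8.9+0.096) + (7.4+0.096) = 206.876 Mbps.
× 2340 s = 484,090 Mb = 60,511 MB = 60.51 GB.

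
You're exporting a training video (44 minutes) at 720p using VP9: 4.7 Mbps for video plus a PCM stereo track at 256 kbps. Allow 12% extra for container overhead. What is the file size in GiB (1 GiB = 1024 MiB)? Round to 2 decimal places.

1.71 GiB

44 min = 2640 s
Audio: 256 kbps = 0.256 Mbps.
Total bitrate: 4.7 + 0.256 = 4.956 Mbps.
Stream data: 4.956 Mbps × 2640 s = 13083.8 Mb.
With 12% container overhead: ×1.12.
14,654 Mb = 1,831,737,600 bytes ÷ 1,073,741,824 = 1.706 GiB.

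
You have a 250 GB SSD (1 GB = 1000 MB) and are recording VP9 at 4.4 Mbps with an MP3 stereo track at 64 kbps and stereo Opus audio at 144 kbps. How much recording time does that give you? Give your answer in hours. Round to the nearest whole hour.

121 hours

Audio total: 64 + 144 = 208 kbps = 0.208 Mbps.
Total bitrate: 4.4 + 0.208 = 4.608 Mbps.
Capacity: 250 GB = 2,000,000 Mb.
Recording time: 2,000,000 / 4.608 = 434,028 s ≈ 121 hours.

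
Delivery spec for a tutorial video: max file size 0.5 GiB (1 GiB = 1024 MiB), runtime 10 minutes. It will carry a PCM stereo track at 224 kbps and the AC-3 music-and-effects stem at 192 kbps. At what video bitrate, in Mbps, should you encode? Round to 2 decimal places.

Budget: 0.5 GiB = 4295.0 Mb.
10 min = 600 s
Total bitrate budget: 4295.0 Mb / 600 s = 7.158 Mbps.
Audio total: 224 + 192 = 416 kbps = 0.416 Mbps.
Video: 7.158 − 0.416 = 6.742 Mbps.

6.74 Mbps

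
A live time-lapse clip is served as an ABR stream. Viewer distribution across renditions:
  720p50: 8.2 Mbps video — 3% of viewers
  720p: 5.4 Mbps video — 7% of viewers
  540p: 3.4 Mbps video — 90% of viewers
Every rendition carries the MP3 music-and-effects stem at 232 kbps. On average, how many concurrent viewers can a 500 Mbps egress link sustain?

Audio: 232 kbps = 0.232 Mbps.
Average per-viewer bitrate: 0.03×8.432 + 0.07×5.632 + 0.90×3.632 = 3.916 Mbps.
500 Mbps = 500.0 Mbps; 500.0 / 3.916 = 127.68 → 127.

127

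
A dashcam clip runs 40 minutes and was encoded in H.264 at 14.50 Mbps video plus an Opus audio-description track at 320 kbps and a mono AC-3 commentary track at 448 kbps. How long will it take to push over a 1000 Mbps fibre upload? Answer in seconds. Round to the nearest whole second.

40 min = 2400 s
Audio total: 320 + 448 = 768 kbps = 0.768 Mbps.
Total bitrate: 15.268 Mbps.
File: 15.268 Mbps × 2400 s = 36643.2 Mb.
At 1000 Mbps: 36643.2 / 1000 = 36.6 s ≈ 36.6 seconds.

37 seconds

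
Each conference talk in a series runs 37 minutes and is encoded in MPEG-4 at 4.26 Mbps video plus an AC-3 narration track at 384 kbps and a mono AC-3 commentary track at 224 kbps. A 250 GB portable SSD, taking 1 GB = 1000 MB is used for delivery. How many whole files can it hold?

37 min = 2220 s
Audio total: 384 + 224 = 608 kbps = 0.608 Mbps.
Total bitrate: 4.868 Mbps.
Per item: 4.868 Mbps × 2220 s = 10,807 Mb = 1,351 MB.
Capacity: 250 GB = 2,000,000 Mb; 185.07 items → 185 complete.

185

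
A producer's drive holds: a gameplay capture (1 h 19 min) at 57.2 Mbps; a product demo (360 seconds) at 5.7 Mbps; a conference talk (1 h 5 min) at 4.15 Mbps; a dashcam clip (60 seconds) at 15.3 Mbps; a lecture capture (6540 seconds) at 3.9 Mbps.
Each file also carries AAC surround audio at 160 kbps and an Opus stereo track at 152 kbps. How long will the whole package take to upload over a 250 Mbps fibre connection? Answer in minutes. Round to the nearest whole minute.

Audio total: 160 + 152 = 312 kbps = 0.312 Mbps.
gameplay capture: 57.512 Mbps × 4740 s = 272606.9 Mb
product demo: 6.012 Mbps × 360 s = 2164.3 Mb
conference talk: 4.462 Mbps × 3900 s = 17401.8 Mb
dashcam clip: 15.612 Mbps × 60 s = 936.7 Mb
lecture capture: 4.212 Mbps × 6540 s = 27546.5 Mb
Total: 320656.2 Mb = 40082.0 MB.
At 250 Mbps: 320656.2 / 250 = 1283 s ≈ 21.4 minutes.

21 minutes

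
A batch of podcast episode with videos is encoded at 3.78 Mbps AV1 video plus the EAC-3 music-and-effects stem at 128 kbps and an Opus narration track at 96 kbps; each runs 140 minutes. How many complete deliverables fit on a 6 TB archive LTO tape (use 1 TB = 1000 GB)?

140 min = 8400 s
Audio total: 128 + 96 = 224 kbps = 0.224 Mbps.
Total bitrate: 4.004 Mbps.
Per item: 4.004 Mbps × 8400 s = 33,634 Mb = 4,204 MB.
Capacity: 6 TB = 48,000,000 Mb; 1427.14 items → 1427 complete.

1427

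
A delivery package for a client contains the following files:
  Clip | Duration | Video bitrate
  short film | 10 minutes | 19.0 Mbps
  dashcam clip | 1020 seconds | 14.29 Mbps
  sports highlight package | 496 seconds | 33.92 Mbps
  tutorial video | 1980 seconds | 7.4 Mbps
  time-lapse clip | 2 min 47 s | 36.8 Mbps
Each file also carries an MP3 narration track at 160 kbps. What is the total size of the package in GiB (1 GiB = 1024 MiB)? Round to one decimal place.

Audio: 160 kbps = 0.160 Mbps.
short film: 19.160 Mbps × 600 s = 11496.0 Mb
dashcam clip: 14.450 Mbps × 1020 s = 14739.0 Mb
sports highlight package: 34.080 Mbps × 496 s = 16903.7 Mb
tutorial video: 7.560 Mbps × 1980 s = 14968.8 Mb
time-lapse clip: 36.960 Mbps × 167 s = 6172.3 Mb
Total: 64279.8 Mb = 8035.0 MB.
= 7.483 GiB.

7.5 GiB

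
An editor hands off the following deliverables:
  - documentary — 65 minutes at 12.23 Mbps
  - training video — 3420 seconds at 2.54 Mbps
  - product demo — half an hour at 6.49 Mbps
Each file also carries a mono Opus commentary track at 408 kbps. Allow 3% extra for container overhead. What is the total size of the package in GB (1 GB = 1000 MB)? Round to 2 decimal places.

9.24 GB

Audio: 408 kbps = 0.408 Mbps.
documentary: 12.638 Mbps × 3900 s × 1.03 = 50766.8 Mb
training video: 2.948 Mbps × 3420 s × 1.03 = 10384.6 Mb
product demo: 6.898 Mbps × 1800 s × 1.03 = 12788.9 Mb
Total: 73940.4 Mb = 9242.5 MB.
= 9.243 GB.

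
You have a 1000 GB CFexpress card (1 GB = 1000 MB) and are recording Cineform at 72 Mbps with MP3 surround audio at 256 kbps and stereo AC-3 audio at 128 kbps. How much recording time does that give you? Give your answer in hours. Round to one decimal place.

30.7 hours

Audio total: 256 + 128 = 384 kbps = 0.384 Mbps.
Total bitrate: 72 + 0.384 = 72.384 Mbps.
Capacity: 1000 GB = 8,000,000 Mb.
Recording time: 8,000,000 / 72.384 = 110,522 s ≈ 30.7 hours.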